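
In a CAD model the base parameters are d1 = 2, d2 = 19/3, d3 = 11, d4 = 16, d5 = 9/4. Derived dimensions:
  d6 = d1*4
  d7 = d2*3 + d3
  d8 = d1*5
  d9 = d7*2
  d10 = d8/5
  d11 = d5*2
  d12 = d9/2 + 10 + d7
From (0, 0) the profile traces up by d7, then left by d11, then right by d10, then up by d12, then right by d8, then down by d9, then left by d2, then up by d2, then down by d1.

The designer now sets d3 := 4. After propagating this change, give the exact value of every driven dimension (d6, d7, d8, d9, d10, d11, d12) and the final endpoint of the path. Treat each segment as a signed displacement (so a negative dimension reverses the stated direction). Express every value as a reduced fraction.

Apply edit: d3 := 4
  d6 = d1*4 = 8
  d7 = d2*3 + d3 = 23
  d8 = d1*5 = 10
  d9 = d7*2 = 46
  d10 = d8/5 = 2
  d11 = d5*2 = 9/2
  d12 = d9/2 + 10 + d7 = 56
Walk from origin (0, 0):
  seg 1: up by d7 = 23 → (0, 23)
  seg 2: left by d11 = 9/2 → (-9/2, 23)
  seg 3: right by d10 = 2 → (-5/2, 23)
  seg 4: up by d12 = 56 → (-5/2, 79)
  seg 5: right by d8 = 10 → (15/2, 79)
  seg 6: down by d9 = 46 → (15/2, 33)
  seg 7: left by d2 = 19/3 → (7/6, 33)
  seg 8: up by d2 = 19/3 → (7/6, 118/3)
  seg 9: down by d1 = 2 → (7/6, 112/3)

d6 = 8
d7 = 23
d8 = 10
d9 = 46
d10 = 2
d11 = 9/2
d12 = 56
endpoint = (7/6, 112/3)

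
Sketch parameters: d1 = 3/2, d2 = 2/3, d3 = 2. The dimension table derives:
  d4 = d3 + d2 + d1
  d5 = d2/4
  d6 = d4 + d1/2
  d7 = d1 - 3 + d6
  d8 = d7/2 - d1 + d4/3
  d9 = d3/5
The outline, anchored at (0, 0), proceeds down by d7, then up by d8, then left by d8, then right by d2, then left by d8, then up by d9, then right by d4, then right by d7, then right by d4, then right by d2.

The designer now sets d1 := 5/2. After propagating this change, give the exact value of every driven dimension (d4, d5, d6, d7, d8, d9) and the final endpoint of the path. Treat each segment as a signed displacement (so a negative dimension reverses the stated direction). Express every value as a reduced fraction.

Apply edit: d1 := 5/2
  d4 = d3 + d2 + d1 = 31/6
  d5 = d2/4 = 1/6
  d6 = d4 + d1/2 = 77/12
  d7 = d1 - 3 + d6 = 71/12
  d8 = d7/2 - d1 + d4/3 = 157/72
  d9 = d3/5 = 2/5
Walk from origin (0, 0):
  seg 1: down by d7 = 71/12 → (0, -71/12)
  seg 2: up by d8 = 157/72 → (0, -269/72)
  seg 3: left by d8 = 157/72 → (-157/72, -269/72)
  seg 4: right by d2 = 2/3 → (-109/72, -269/72)
  seg 5: left by d8 = 157/72 → (-133/36, -269/72)
  seg 6: up by d9 = 2/5 → (-133/36, -1201/360)
  seg 7: right by d4 = 31/6 → (53/36, -1201/360)
  seg 8: right by d7 = 71/12 → (133/18, -1201/360)
  seg 9: right by d4 = 31/6 → (113/9, -1201/360)
  seg 10: right by d2 = 2/3 → (119/9, -1201/360)

d4 = 31/6
d5 = 1/6
d6 = 77/12
d7 = 71/12
d8 = 157/72
d9 = 2/5
endpoint = (119/9, -1201/360)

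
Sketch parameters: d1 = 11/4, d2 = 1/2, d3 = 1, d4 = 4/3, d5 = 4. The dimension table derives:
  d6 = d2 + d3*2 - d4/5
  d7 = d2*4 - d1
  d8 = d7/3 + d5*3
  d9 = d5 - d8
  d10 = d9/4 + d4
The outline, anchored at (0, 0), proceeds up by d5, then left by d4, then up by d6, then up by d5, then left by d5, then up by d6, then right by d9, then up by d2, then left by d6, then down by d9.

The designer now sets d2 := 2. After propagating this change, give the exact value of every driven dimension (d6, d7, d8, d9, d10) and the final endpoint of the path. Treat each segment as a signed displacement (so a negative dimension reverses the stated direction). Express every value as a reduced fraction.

Apply edit: d2 := 2
  d6 = d2 + d3*2 - d4/5 = 56/15
  d7 = d2*4 - d1 = 21/4
  d8 = d7/3 + d5*3 = 55/4
  d9 = d5 - d8 = -39/4
  d10 = d9/4 + d4 = -53/48
Walk from origin (0, 0):
  seg 1: up by d5 = 4 → (0, 4)
  seg 2: left by d4 = 4/3 → (-4/3, 4)
  seg 3: up by d6 = 56/15 → (-4/3, 116/15)
  seg 4: up by d5 = 4 → (-4/3, 176/15)
  seg 5: left by d5 = 4 → (-16/3, 176/15)
  seg 6: up by d6 = 56/15 → (-16/3, 232/15)
  seg 7: right by d9 = -39/4 → (-181/12, 232/15)
  seg 8: up by d2 = 2 → (-181/12, 262/15)
  seg 9: left by d6 = 56/15 → (-1129/60, 262/15)
  seg 10: down by d9 = -39/4 → (-1129/60, 1633/60)

d6 = 56/15
d7 = 21/4
d8 = 55/4
d9 = -39/4
d10 = -53/48
endpoint = (-1129/60, 1633/60)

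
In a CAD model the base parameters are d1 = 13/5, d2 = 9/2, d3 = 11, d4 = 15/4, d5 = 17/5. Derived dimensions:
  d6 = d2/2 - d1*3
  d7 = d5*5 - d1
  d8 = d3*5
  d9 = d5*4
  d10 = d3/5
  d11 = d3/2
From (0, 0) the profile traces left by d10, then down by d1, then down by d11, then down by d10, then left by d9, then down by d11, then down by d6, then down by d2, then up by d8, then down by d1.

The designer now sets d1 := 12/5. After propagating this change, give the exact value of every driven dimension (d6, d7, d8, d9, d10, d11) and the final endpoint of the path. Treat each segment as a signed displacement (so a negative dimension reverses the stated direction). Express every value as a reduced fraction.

d6 = -99/20
d7 = 73/5
d8 = 55
d9 = 68/5
d10 = 11/5
d11 = 11/2
endpoint = (-79/5, 749/20)

Apply edit: d1 := 12/5
  d6 = d2/2 - d1*3 = -99/20
  d7 = d5*5 - d1 = 73/5
  d8 = d3*5 = 55
  d9 = d5*4 = 68/5
  d10 = d3/5 = 11/5
  d11 = d3/2 = 11/2
Walk from origin (0, 0):
  seg 1: left by d10 = 11/5 → (-11/5, 0)
  seg 2: down by d1 = 12/5 → (-11/5, -12/5)
  seg 3: down by d11 = 11/2 → (-11/5, -79/10)
  seg 4: down by d10 = 11/5 → (-11/5, -101/10)
  seg 5: left by d9 = 68/5 → (-79/5, -101/10)
  seg 6: down by d11 = 11/2 → (-79/5, -78/5)
  seg 7: down by d6 = -99/20 → (-79/5, -213/20)
  seg 8: down by d2 = 9/2 → (-79/5, -303/20)
  seg 9: up by d8 = 55 → (-79/5, 797/20)
  seg 10: down by d1 = 12/5 → (-79/5, 749/20)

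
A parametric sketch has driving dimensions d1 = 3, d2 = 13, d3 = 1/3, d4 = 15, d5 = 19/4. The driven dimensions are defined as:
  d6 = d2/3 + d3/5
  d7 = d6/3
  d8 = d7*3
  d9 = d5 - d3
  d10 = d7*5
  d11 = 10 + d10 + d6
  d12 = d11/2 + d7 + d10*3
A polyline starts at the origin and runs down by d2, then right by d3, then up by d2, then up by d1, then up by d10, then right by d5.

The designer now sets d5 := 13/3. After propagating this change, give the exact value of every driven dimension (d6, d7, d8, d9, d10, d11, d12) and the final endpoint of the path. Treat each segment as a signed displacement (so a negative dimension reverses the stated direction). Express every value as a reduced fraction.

d6 = 22/5
d7 = 22/15
d8 = 22/5
d9 = 4
d10 = 22/3
d11 = 326/15
d12 = 103/3
endpoint = (14/3, 31/3)

Apply edit: d5 := 13/3
  d6 = d2/3 + d3/5 = 22/5
  d7 = d6/3 = 22/15
  d8 = d7*3 = 22/5
  d9 = d5 - d3 = 4
  d10 = d7*5 = 22/3
  d11 = 10 + d10 + d6 = 326/15
  d12 = d11/2 + d7 + d10*3 = 103/3
Walk from origin (0, 0):
  seg 1: down by d2 = 13 → (0, -13)
  seg 2: right by d3 = 1/3 → (1/3, -13)
  seg 3: up by d2 = 13 → (1/3, 0)
  seg 4: up by d1 = 3 → (1/3, 3)
  seg 5: up by d10 = 22/3 → (1/3, 31/3)
  seg 6: right by d5 = 13/3 → (14/3, 31/3)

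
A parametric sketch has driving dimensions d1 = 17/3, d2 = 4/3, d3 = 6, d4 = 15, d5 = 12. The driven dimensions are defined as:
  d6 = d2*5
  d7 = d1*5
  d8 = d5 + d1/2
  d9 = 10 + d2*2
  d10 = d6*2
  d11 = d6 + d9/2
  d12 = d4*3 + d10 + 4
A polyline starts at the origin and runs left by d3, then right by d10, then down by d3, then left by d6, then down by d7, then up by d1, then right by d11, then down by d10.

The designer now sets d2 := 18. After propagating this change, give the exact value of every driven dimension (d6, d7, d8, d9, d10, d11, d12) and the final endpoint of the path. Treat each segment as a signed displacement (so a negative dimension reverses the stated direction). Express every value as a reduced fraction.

d6 = 90
d7 = 85/3
d8 = 89/6
d9 = 46
d10 = 180
d11 = 113
d12 = 229
endpoint = (197, -626/3)

Apply edit: d2 := 18
  d6 = d2*5 = 90
  d7 = d1*5 = 85/3
  d8 = d5 + d1/2 = 89/6
  d9 = 10 + d2*2 = 46
  d10 = d6*2 = 180
  d11 = d6 + d9/2 = 113
  d12 = d4*3 + d10 + 4 = 229
Walk from origin (0, 0):
  seg 1: left by d3 = 6 → (-6, 0)
  seg 2: right by d10 = 180 → (174, 0)
  seg 3: down by d3 = 6 → (174, -6)
  seg 4: left by d6 = 90 → (84, -6)
  seg 5: down by d7 = 85/3 → (84, -103/3)
  seg 6: up by d1 = 17/3 → (84, -86/3)
  seg 7: right by d11 = 113 → (197, -86/3)
  seg 8: down by d10 = 180 → (197, -626/3)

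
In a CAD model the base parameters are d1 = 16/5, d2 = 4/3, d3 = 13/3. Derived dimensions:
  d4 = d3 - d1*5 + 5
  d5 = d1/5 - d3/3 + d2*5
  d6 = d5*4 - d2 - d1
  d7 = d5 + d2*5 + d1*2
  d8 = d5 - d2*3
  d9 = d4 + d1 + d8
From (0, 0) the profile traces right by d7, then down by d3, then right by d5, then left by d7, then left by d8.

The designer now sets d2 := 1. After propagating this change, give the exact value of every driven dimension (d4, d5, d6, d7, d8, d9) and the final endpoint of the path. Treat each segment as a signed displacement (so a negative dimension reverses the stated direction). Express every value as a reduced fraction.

d4 = -20/3
d5 = 944/225
d6 = 2831/225
d7 = 3509/225
d8 = 269/225
d9 = -511/225
endpoint = (3, -13/3)

Apply edit: d2 := 1
  d4 = d3 - d1*5 + 5 = -20/3
  d5 = d1/5 - d3/3 + d2*5 = 944/225
  d6 = d5*4 - d2 - d1 = 2831/225
  d7 = d5 + d2*5 + d1*2 = 3509/225
  d8 = d5 - d2*3 = 269/225
  d9 = d4 + d1 + d8 = -511/225
Walk from origin (0, 0):
  seg 1: right by d7 = 3509/225 → (3509/225, 0)
  seg 2: down by d3 = 13/3 → (3509/225, -13/3)
  seg 3: right by d5 = 944/225 → (4453/225, -13/3)
  seg 4: left by d7 = 3509/225 → (944/225, -13/3)
  seg 5: left by d8 = 269/225 → (3, -13/3)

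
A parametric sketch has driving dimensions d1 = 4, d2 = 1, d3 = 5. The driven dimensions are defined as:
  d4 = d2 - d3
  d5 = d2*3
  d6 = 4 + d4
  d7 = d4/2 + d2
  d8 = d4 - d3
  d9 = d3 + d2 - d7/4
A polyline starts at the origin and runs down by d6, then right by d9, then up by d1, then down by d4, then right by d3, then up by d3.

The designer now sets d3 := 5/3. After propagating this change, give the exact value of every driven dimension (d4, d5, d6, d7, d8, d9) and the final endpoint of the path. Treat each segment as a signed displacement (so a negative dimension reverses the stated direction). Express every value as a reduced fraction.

Apply edit: d3 := 5/3
  d4 = d2 - d3 = -2/3
  d5 = d2*3 = 3
  d6 = 4 + d4 = 10/3
  d7 = d4/2 + d2 = 2/3
  d8 = d4 - d3 = -7/3
  d9 = d3 + d2 - d7/4 = 5/2
Walk from origin (0, 0):
  seg 1: down by d6 = 10/3 → (0, -10/3)
  seg 2: right by d9 = 5/2 → (5/2, -10/3)
  seg 3: up by d1 = 4 → (5/2, 2/3)
  seg 4: down by d4 = -2/3 → (5/2, 4/3)
  seg 5: right by d3 = 5/3 → (25/6, 4/3)
  seg 6: up by d3 = 5/3 → (25/6, 3)

d4 = -2/3
d5 = 3
d6 = 10/3
d7 = 2/3
d8 = -7/3
d9 = 5/2
endpoint = (25/6, 3)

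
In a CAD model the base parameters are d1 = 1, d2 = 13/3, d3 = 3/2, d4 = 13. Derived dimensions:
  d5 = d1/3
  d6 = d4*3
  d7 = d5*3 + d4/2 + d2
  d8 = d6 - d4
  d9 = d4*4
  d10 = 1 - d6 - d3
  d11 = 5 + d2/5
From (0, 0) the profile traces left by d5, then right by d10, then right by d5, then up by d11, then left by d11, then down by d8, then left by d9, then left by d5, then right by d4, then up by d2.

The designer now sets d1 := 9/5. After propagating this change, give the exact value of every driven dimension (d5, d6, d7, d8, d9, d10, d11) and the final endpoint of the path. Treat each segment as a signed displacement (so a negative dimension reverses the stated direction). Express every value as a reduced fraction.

d5 = 3/5
d6 = 39
d7 = 379/30
d8 = 26
d9 = 52
d10 = -79/2
d11 = 88/15
endpoint = (-2549/30, -79/5)

Apply edit: d1 := 9/5
  d5 = d1/3 = 3/5
  d6 = d4*3 = 39
  d7 = d5*3 + d4/2 + d2 = 379/30
  d8 = d6 - d4 = 26
  d9 = d4*4 = 52
  d10 = 1 - d6 - d3 = -79/2
  d11 = 5 + d2/5 = 88/15
Walk from origin (0, 0):
  seg 1: left by d5 = 3/5 → (-3/5, 0)
  seg 2: right by d10 = -79/2 → (-401/10, 0)
  seg 3: right by d5 = 3/5 → (-79/2, 0)
  seg 4: up by d11 = 88/15 → (-79/2, 88/15)
  seg 5: left by d11 = 88/15 → (-1361/30, 88/15)
  seg 6: down by d8 = 26 → (-1361/30, -302/15)
  seg 7: left by d9 = 52 → (-2921/30, -302/15)
  seg 8: left by d5 = 3/5 → (-2939/30, -302/15)
  seg 9: right by d4 = 13 → (-2549/30, -302/15)
  seg 10: up by d2 = 13/3 → (-2549/30, -79/5)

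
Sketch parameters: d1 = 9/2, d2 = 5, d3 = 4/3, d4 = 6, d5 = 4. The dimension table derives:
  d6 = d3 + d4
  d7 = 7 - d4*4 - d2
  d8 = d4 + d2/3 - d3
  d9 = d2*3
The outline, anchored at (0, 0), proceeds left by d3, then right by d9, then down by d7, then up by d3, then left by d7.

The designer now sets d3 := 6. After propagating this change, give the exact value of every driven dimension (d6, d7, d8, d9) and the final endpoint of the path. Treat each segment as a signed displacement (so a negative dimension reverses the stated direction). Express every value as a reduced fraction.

d6 = 12
d7 = -22
d8 = 5/3
d9 = 15
endpoint = (31, 28)

Apply edit: d3 := 6
  d6 = d3 + d4 = 12
  d7 = 7 - d4*4 - d2 = -22
  d8 = d4 + d2/3 - d3 = 5/3
  d9 = d2*3 = 15
Walk from origin (0, 0):
  seg 1: left by d3 = 6 → (-6, 0)
  seg 2: right by d9 = 15 → (9, 0)
  seg 3: down by d7 = -22 → (9, 22)
  seg 4: up by d3 = 6 → (9, 28)
  seg 5: left by d7 = -22 → (31, 28)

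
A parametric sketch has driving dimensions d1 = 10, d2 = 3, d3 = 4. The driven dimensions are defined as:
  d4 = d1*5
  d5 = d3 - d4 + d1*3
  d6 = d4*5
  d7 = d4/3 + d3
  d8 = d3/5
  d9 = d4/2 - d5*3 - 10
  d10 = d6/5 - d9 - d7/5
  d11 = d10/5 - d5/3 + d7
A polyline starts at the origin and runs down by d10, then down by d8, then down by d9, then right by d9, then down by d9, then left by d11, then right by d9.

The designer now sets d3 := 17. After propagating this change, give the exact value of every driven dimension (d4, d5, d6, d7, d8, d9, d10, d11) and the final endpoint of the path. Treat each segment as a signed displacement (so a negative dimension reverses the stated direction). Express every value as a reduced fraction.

d4 = 50
d5 = -3
d6 = 250
d7 = 101/3
d8 = 17/5
d9 = 24
d10 = 289/15
d11 = 963/25
endpoint = (237/25, -212/3)

Apply edit: d3 := 17
  d4 = d1*5 = 50
  d5 = d3 - d4 + d1*3 = -3
  d6 = d4*5 = 250
  d7 = d4/3 + d3 = 101/3
  d8 = d3/5 = 17/5
  d9 = d4/2 - d5*3 - 10 = 24
  d10 = d6/5 - d9 - d7/5 = 289/15
  d11 = d10/5 - d5/3 + d7 = 963/25
Walk from origin (0, 0):
  seg 1: down by d10 = 289/15 → (0, -289/15)
  seg 2: down by d8 = 17/5 → (0, -68/3)
  seg 3: down by d9 = 24 → (0, -140/3)
  seg 4: right by d9 = 24 → (24, -140/3)
  seg 5: down by d9 = 24 → (24, -212/3)
  seg 6: left by d11 = 963/25 → (-363/25, -212/3)
  seg 7: right by d9 = 24 → (237/25, -212/3)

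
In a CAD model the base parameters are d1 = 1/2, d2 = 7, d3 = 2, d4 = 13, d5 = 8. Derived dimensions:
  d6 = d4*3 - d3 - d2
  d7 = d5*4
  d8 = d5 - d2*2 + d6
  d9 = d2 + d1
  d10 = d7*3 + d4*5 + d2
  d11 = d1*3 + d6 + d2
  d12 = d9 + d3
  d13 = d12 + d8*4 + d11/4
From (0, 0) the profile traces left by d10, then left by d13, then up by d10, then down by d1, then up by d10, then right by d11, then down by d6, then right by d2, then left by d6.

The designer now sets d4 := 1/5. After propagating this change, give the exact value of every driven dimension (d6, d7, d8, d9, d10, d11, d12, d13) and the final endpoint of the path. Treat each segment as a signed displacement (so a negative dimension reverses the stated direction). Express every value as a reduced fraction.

d6 = -42/5
d7 = 32
d8 = -72/5
d9 = 15/2
d10 = 104
d11 = 1/10
d12 = 19/2
d13 = -1923/40
endpoint = (-1617/40, 2159/10)

Apply edit: d4 := 1/5
  d6 = d4*3 - d3 - d2 = -42/5
  d7 = d5*4 = 32
  d8 = d5 - d2*2 + d6 = -72/5
  d9 = d2 + d1 = 15/2
  d10 = d7*3 + d4*5 + d2 = 104
  d11 = d1*3 + d6 + d2 = 1/10
  d12 = d9 + d3 = 19/2
  d13 = d12 + d8*4 + d11/4 = -1923/40
Walk from origin (0, 0):
  seg 1: left by d10 = 104 → (-104, 0)
  seg 2: left by d13 = -1923/40 → (-2237/40, 0)
  seg 3: up by d10 = 104 → (-2237/40, 104)
  seg 4: down by d1 = 1/2 → (-2237/40, 207/2)
  seg 5: up by d10 = 104 → (-2237/40, 415/2)
  seg 6: right by d11 = 1/10 → (-2233/40, 415/2)
  seg 7: down by d6 = -42/5 → (-2233/40, 2159/10)
  seg 8: right by d2 = 7 → (-1953/40, 2159/10)
  seg 9: left by d6 = -42/5 → (-1617/40, 2159/10)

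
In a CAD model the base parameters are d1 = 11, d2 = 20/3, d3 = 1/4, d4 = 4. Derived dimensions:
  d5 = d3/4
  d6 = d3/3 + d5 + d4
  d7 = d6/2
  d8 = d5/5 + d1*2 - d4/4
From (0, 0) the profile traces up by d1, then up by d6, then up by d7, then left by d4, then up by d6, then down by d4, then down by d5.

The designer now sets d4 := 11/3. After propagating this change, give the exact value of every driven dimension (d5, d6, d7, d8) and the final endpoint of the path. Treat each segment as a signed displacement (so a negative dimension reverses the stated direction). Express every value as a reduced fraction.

d5 = 1/16
d6 = 61/16
d7 = 61/32
d8 = 5063/240
endpoint = (-11/3, 1613/96)

Apply edit: d4 := 11/3
  d5 = d3/4 = 1/16
  d6 = d3/3 + d5 + d4 = 61/16
  d7 = d6/2 = 61/32
  d8 = d5/5 + d1*2 - d4/4 = 5063/240
Walk from origin (0, 0):
  seg 1: up by d1 = 11 → (0, 11)
  seg 2: up by d6 = 61/16 → (0, 237/16)
  seg 3: up by d7 = 61/32 → (0, 535/32)
  seg 4: left by d4 = 11/3 → (-11/3, 535/32)
  seg 5: up by d6 = 61/16 → (-11/3, 657/32)
  seg 6: down by d4 = 11/3 → (-11/3, 1619/96)
  seg 7: down by d5 = 1/16 → (-11/3, 1613/96)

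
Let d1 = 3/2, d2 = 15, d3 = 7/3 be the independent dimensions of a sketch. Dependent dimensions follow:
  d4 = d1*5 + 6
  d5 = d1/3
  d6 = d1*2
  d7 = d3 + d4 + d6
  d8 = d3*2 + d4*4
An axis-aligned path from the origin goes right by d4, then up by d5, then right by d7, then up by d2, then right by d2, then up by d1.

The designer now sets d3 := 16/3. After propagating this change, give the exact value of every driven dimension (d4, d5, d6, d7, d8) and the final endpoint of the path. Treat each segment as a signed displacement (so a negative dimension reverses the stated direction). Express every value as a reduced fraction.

d4 = 27/2
d5 = 1/2
d6 = 3
d7 = 131/6
d8 = 194/3
endpoint = (151/3, 17)

Apply edit: d3 := 16/3
  d4 = d1*5 + 6 = 27/2
  d5 = d1/3 = 1/2
  d6 = d1*2 = 3
  d7 = d3 + d4 + d6 = 131/6
  d8 = d3*2 + d4*4 = 194/3
Walk from origin (0, 0):
  seg 1: right by d4 = 27/2 → (27/2, 0)
  seg 2: up by d5 = 1/2 → (27/2, 1/2)
  seg 3: right by d7 = 131/6 → (106/3, 1/2)
  seg 4: up by d2 = 15 → (106/3, 31/2)
  seg 5: right by d2 = 15 → (151/3, 31/2)
  seg 6: up by d1 = 3/2 → (151/3, 17)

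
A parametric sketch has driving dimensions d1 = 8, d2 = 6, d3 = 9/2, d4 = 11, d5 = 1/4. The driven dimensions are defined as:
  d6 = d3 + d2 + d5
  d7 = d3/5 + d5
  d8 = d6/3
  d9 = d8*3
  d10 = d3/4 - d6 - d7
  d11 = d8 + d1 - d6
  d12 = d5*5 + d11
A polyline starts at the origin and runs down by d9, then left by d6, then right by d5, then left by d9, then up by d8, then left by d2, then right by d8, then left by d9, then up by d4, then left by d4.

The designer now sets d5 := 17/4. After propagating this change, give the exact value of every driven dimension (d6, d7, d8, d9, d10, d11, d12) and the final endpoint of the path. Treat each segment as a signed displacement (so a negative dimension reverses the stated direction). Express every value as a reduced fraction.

Apply edit: d5 := 17/4
  d6 = d3 + d2 + d5 = 59/4
  d7 = d3/5 + d5 = 103/20
  d8 = d6/3 = 59/12
  d9 = d8*3 = 59/4
  d10 = d3/4 - d6 - d7 = -751/40
  d11 = d8 + d1 - d6 = -11/6
  d12 = d5*5 + d11 = 233/12
Walk from origin (0, 0):
  seg 1: down by d9 = 59/4 → (0, -59/4)
  seg 2: left by d6 = 59/4 → (-59/4, -59/4)
  seg 3: right by d5 = 17/4 → (-21/2, -59/4)
  seg 4: left by d9 = 59/4 → (-101/4, -59/4)
  seg 5: up by d8 = 59/12 → (-101/4, -59/6)
  seg 6: left by d2 = 6 → (-125/4, -59/6)
  seg 7: right by d8 = 59/12 → (-79/3, -59/6)
  seg 8: left by d9 = 59/4 → (-493/12, -59/6)
  seg 9: up by d4 = 11 → (-493/12, 7/6)
  seg 10: left by d4 = 11 → (-625/12, 7/6)

d6 = 59/4
d7 = 103/20
d8 = 59/12
d9 = 59/4
d10 = -751/40
d11 = -11/6
d12 = 233/12
endpoint = (-625/12, 7/6)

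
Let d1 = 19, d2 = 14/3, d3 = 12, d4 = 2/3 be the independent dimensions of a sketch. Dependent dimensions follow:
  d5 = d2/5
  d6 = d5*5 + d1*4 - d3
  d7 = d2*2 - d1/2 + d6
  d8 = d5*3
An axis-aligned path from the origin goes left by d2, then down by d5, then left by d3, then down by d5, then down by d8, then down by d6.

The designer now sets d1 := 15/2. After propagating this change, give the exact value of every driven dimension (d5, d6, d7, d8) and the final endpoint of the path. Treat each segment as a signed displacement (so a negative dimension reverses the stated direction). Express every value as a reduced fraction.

d5 = 14/15
d6 = 68/3
d7 = 113/4
d8 = 14/5
endpoint = (-50/3, -82/3)

Apply edit: d1 := 15/2
  d5 = d2/5 = 14/15
  d6 = d5*5 + d1*4 - d3 = 68/3
  d7 = d2*2 - d1/2 + d6 = 113/4
  d8 = d5*3 = 14/5
Walk from origin (0, 0):
  seg 1: left by d2 = 14/3 → (-14/3, 0)
  seg 2: down by d5 = 14/15 → (-14/3, -14/15)
  seg 3: left by d3 = 12 → (-50/3, -14/15)
  seg 4: down by d5 = 14/15 → (-50/3, -28/15)
  seg 5: down by d8 = 14/5 → (-50/3, -14/3)
  seg 6: down by d6 = 68/3 → (-50/3, -82/3)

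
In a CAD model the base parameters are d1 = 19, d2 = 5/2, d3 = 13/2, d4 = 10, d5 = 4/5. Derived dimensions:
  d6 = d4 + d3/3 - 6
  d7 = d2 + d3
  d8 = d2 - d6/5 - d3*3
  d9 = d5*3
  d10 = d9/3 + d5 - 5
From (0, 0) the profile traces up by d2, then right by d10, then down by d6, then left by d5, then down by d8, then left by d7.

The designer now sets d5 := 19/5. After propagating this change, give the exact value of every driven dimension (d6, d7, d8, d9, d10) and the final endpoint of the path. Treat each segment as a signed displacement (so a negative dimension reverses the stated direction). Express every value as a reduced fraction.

Apply edit: d5 := 19/5
  d6 = d4 + d3/3 - 6 = 37/6
  d7 = d2 + d3 = 9
  d8 = d2 - d6/5 - d3*3 = -547/30
  d9 = d5*3 = 57/5
  d10 = d9/3 + d5 - 5 = 13/5
Walk from origin (0, 0):
  seg 1: up by d2 = 5/2 → (0, 5/2)
  seg 2: right by d10 = 13/5 → (13/5, 5/2)
  seg 3: down by d6 = 37/6 → (13/5, -11/3)
  seg 4: left by d5 = 19/5 → (-6/5, -11/3)
  seg 5: down by d8 = -547/30 → (-6/5, 437/30)
  seg 6: left by d7 = 9 → (-51/5, 437/30)

d6 = 37/6
d7 = 9
d8 = -547/30
d9 = 57/5
d10 = 13/5
endpoint = (-51/5, 437/30)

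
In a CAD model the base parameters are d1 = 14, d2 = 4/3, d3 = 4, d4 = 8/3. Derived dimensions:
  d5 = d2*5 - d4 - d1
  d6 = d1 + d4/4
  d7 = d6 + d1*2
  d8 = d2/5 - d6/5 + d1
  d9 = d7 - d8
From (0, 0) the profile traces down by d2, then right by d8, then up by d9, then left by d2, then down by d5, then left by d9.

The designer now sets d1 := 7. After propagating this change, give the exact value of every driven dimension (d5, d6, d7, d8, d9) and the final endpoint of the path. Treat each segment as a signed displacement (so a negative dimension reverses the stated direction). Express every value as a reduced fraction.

Apply edit: d1 := 7
  d5 = d2*5 - d4 - d1 = -3
  d6 = d1 + d4/4 = 23/3
  d7 = d6 + d1*2 = 65/3
  d8 = d2/5 - d6/5 + d1 = 86/15
  d9 = d7 - d8 = 239/15
Walk from origin (0, 0):
  seg 1: down by d2 = 4/3 → (0, -4/3)
  seg 2: right by d8 = 86/15 → (86/15, -4/3)
  seg 3: up by d9 = 239/15 → (86/15, 73/5)
  seg 4: left by d2 = 4/3 → (22/5, 73/5)
  seg 5: down by d5 = -3 → (22/5, 88/5)
  seg 6: left by d9 = 239/15 → (-173/15, 88/5)

d5 = -3
d6 = 23/3
d7 = 65/3
d8 = 86/15
d9 = 239/15
endpoint = (-173/15, 88/5)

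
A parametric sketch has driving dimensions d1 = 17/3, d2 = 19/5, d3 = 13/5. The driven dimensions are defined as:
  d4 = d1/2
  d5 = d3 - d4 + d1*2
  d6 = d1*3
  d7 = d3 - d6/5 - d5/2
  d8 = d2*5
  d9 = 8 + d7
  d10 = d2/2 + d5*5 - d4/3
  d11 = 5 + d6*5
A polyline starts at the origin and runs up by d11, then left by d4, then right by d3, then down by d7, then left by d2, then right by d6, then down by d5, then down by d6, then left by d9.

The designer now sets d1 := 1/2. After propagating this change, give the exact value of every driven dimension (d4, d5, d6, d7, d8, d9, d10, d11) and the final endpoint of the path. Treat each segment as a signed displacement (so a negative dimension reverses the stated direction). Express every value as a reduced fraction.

d4 = 1/4
d5 = 67/20
d6 = 3/2
d7 = 5/8
d8 = 19
d9 = 69/8
d10 = 557/30
d11 = 25/2
endpoint = (-343/40, 281/40)

Apply edit: d1 := 1/2
  d4 = d1/2 = 1/4
  d5 = d3 - d4 + d1*2 = 67/20
  d6 = d1*3 = 3/2
  d7 = d3 - d6/5 - d5/2 = 5/8
  d8 = d2*5 = 19
  d9 = 8 + d7 = 69/8
  d10 = d2/2 + d5*5 - d4/3 = 557/30
  d11 = 5 + d6*5 = 25/2
Walk from origin (0, 0):
  seg 1: up by d11 = 25/2 → (0, 25/2)
  seg 2: left by d4 = 1/4 → (-1/4, 25/2)
  seg 3: right by d3 = 13/5 → (47/20, 25/2)
  seg 4: down by d7 = 5/8 → (47/20, 95/8)
  seg 5: left by d2 = 19/5 → (-29/20, 95/8)
  seg 6: right by d6 = 3/2 → (1/20, 95/8)
  seg 7: down by d5 = 67/20 → (1/20, 341/40)
  seg 8: down by d6 = 3/2 → (1/20, 281/40)
  seg 9: left by d9 = 69/8 → (-343/40, 281/40)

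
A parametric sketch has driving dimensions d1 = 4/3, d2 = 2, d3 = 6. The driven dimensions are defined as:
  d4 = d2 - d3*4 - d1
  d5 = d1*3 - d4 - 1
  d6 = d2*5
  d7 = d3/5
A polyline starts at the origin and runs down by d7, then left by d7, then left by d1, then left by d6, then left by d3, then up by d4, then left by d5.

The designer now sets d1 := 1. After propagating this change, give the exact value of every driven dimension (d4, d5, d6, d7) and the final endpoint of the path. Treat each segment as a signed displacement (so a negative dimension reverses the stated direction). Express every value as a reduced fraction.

Apply edit: d1 := 1
  d4 = d2 - d3*4 - d1 = -23
  d5 = d1*3 - d4 - 1 = 25
  d6 = d2*5 = 10
  d7 = d3/5 = 6/5
Walk from origin (0, 0):
  seg 1: down by d7 = 6/5 → (0, -6/5)
  seg 2: left by d7 = 6/5 → (-6/5, -6/5)
  seg 3: left by d1 = 1 → (-11/5, -6/5)
  seg 4: left by d6 = 10 → (-61/5, -6/5)
  seg 5: left by d3 = 6 → (-91/5, -6/5)
  seg 6: up by d4 = -23 → (-91/5, -121/5)
  seg 7: left by d5 = 25 → (-216/5, -121/5)

d4 = -23
d5 = 25
d6 = 10
d7 = 6/5
endpoint = (-216/5, -121/5)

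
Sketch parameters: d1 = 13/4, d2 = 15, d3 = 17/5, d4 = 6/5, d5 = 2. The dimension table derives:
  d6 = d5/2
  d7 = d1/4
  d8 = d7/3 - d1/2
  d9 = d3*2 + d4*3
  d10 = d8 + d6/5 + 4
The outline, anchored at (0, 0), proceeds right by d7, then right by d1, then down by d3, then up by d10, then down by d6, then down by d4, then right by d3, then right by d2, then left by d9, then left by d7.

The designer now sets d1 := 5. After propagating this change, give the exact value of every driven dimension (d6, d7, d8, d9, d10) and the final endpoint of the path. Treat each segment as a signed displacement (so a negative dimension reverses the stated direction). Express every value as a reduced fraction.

Apply edit: d1 := 5
  d6 = d5/2 = 1
  d7 = d1/4 = 5/4
  d8 = d7/3 - d1/2 = -25/12
  d9 = d3*2 + d4*3 = 52/5
  d10 = d8 + d6/5 + 4 = 127/60
Walk from origin (0, 0):
  seg 1: right by d7 = 5/4 → (5/4, 0)
  seg 2: right by d1 = 5 → (25/4, 0)
  seg 3: down by d3 = 17/5 → (25/4, -17/5)
  seg 4: up by d10 = 127/60 → (25/4, -77/60)
  seg 5: down by d6 = 1 → (25/4, -137/60)
  seg 6: down by d4 = 6/5 → (25/4, -209/60)
  seg 7: right by d3 = 17/5 → (193/20, -209/60)
  seg 8: right by d2 = 15 → (493/20, -209/60)
  seg 9: left by d9 = 52/5 → (57/4, -209/60)
  seg 10: left by d7 = 5/4 → (13, -209/60)

d6 = 1
d7 = 5/4
d8 = -25/12
d9 = 52/5
d10 = 127/60
endpoint = (13, -209/60)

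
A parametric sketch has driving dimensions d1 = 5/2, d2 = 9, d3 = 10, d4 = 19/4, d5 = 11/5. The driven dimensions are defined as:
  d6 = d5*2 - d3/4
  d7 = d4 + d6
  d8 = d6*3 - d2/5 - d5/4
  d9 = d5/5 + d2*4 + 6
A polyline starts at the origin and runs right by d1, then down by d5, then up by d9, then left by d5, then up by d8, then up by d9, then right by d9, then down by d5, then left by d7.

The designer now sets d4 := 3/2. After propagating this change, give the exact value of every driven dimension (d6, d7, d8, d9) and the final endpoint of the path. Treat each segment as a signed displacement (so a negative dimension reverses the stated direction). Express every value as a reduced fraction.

d6 = 19/10
d7 = 17/5
d8 = 67/20
d9 = 1061/25
endpoint = (1967/50, 8383/100)

Apply edit: d4 := 3/2
  d6 = d5*2 - d3/4 = 19/10
  d7 = d4 + d6 = 17/5
  d8 = d6*3 - d2/5 - d5/4 = 67/20
  d9 = d5/5 + d2*4 + 6 = 1061/25
Walk from origin (0, 0):
  seg 1: right by d1 = 5/2 → (5/2, 0)
  seg 2: down by d5 = 11/5 → (5/2, -11/5)
  seg 3: up by d9 = 1061/25 → (5/2, 1006/25)
  seg 4: left by d5 = 11/5 → (3/10, 1006/25)
  seg 5: up by d8 = 67/20 → (3/10, 4359/100)
  seg 6: up by d9 = 1061/25 → (3/10, 8603/100)
  seg 7: right by d9 = 1061/25 → (2137/50, 8603/100)
  seg 8: down by d5 = 11/5 → (2137/50, 8383/100)
  seg 9: left by d7 = 17/5 → (1967/50, 8383/100)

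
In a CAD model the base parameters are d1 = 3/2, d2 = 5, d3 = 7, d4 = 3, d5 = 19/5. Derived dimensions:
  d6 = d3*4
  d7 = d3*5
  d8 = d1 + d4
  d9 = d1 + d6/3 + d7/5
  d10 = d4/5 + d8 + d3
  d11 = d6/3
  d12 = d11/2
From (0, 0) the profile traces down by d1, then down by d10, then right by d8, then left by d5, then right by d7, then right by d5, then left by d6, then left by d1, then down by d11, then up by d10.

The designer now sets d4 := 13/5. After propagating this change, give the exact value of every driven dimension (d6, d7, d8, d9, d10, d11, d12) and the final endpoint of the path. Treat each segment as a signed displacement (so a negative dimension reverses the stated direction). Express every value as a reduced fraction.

Apply edit: d4 := 13/5
  d6 = d3*4 = 28
  d7 = d3*5 = 35
  d8 = d1 + d4 = 41/10
  d9 = d1 + d6/3 + d7/5 = 107/6
  d10 = d4/5 + d8 + d3 = 581/50
  d11 = d6/3 = 28/3
  d12 = d11/2 = 14/3
Walk from origin (0, 0):
  seg 1: down by d1 = 3/2 → (0, -3/2)
  seg 2: down by d10 = 581/50 → (0, -328/25)
  seg 3: right by d8 = 41/10 → (41/10, -328/25)
  seg 4: left by d5 = 19/5 → (3/10, -328/25)
  seg 5: right by d7 = 35 → (353/10, -328/25)
  seg 6: right by d5 = 19/5 → (391/10, -328/25)
  seg 7: left by d6 = 28 → (111/10, -328/25)
  seg 8: left by d1 = 3/2 → (48/5, -328/25)
  seg 9: down by d11 = 28/3 → (48/5, -1684/75)
  seg 10: up by d10 = 581/50 → (48/5, -65/6)

d6 = 28
d7 = 35
d8 = 41/10
d9 = 107/6
d10 = 581/50
d11 = 28/3
d12 = 14/3
endpoint = (48/5, -65/6)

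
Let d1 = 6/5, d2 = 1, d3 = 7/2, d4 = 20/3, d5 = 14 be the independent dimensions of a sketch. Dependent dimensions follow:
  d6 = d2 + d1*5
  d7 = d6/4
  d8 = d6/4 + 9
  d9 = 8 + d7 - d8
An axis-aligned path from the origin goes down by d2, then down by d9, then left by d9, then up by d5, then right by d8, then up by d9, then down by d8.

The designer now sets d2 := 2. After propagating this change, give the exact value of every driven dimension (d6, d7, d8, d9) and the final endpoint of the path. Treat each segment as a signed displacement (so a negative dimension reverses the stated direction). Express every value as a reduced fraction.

d6 = 8
d7 = 2
d8 = 11
d9 = -1
endpoint = (12, 1)

Apply edit: d2 := 2
  d6 = d2 + d1*5 = 8
  d7 = d6/4 = 2
  d8 = d6/4 + 9 = 11
  d9 = 8 + d7 - d8 = -1
Walk from origin (0, 0):
  seg 1: down by d2 = 2 → (0, -2)
  seg 2: down by d9 = -1 → (0, -1)
  seg 3: left by d9 = -1 → (1, -1)
  seg 4: up by d5 = 14 → (1, 13)
  seg 5: right by d8 = 11 → (12, 13)
  seg 6: up by d9 = -1 → (12, 12)
  seg 7: down by d8 = 11 → (12, 1)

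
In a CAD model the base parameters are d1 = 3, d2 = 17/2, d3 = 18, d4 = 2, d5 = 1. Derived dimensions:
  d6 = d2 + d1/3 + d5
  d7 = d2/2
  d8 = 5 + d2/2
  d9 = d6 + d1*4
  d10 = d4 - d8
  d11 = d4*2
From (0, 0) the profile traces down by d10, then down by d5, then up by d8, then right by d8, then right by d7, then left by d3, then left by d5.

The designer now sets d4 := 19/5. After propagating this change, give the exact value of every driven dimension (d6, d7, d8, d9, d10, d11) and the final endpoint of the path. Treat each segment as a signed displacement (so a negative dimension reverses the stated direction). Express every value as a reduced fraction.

d6 = 21/2
d7 = 17/4
d8 = 37/4
d9 = 45/2
d10 = -109/20
d11 = 38/5
endpoint = (-11/2, 137/10)

Apply edit: d4 := 19/5
  d6 = d2 + d1/3 + d5 = 21/2
  d7 = d2/2 = 17/4
  d8 = 5 + d2/2 = 37/4
  d9 = d6 + d1*4 = 45/2
  d10 = d4 - d8 = -109/20
  d11 = d4*2 = 38/5
Walk from origin (0, 0):
  seg 1: down by d10 = -109/20 → (0, 109/20)
  seg 2: down by d5 = 1 → (0, 89/20)
  seg 3: up by d8 = 37/4 → (0, 137/10)
  seg 4: right by d8 = 37/4 → (37/4, 137/10)
  seg 5: right by d7 = 17/4 → (27/2, 137/10)
  seg 6: left by d3 = 18 → (-9/2, 137/10)
  seg 7: left by d5 = 1 → (-11/2, 137/10)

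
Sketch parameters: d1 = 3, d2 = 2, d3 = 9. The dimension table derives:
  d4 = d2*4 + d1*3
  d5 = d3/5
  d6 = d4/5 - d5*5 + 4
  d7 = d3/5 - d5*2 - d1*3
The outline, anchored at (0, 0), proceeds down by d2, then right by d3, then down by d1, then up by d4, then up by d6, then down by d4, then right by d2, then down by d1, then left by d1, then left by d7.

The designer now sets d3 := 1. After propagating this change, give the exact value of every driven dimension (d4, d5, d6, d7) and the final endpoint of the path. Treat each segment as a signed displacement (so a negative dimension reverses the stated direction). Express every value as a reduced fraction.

d4 = 17
d5 = 1/5
d6 = 32/5
d7 = -46/5
endpoint = (46/5, -8/5)

Apply edit: d3 := 1
  d4 = d2*4 + d1*3 = 17
  d5 = d3/5 = 1/5
  d6 = d4/5 - d5*5 + 4 = 32/5
  d7 = d3/5 - d5*2 - d1*3 = -46/5
Walk from origin (0, 0):
  seg 1: down by d2 = 2 → (0, -2)
  seg 2: right by d3 = 1 → (1, -2)
  seg 3: down by d1 = 3 → (1, -5)
  seg 4: up by d4 = 17 → (1, 12)
  seg 5: up by d6 = 32/5 → (1, 92/5)
  seg 6: down by d4 = 17 → (1, 7/5)
  seg 7: right by d2 = 2 → (3, 7/5)
  seg 8: down by d1 = 3 → (3, -8/5)
  seg 9: left by d1 = 3 → (0, -8/5)
  seg 10: left by d7 = -46/5 → (46/5, -8/5)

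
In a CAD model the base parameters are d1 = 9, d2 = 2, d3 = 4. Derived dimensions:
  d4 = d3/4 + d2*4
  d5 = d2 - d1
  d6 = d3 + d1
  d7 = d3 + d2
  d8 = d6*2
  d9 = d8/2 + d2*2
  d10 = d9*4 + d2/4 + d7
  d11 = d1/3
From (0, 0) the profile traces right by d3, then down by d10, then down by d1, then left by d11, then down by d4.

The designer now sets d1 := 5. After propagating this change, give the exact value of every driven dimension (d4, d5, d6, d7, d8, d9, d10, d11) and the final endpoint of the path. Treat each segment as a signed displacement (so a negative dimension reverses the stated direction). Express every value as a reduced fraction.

d4 = 9
d5 = -3
d6 = 9
d7 = 6
d8 = 18
d9 = 13
d10 = 117/2
d11 = 5/3
endpoint = (7/3, -145/2)

Apply edit: d1 := 5
  d4 = d3/4 + d2*4 = 9
  d5 = d2 - d1 = -3
  d6 = d3 + d1 = 9
  d7 = d3 + d2 = 6
  d8 = d6*2 = 18
  d9 = d8/2 + d2*2 = 13
  d10 = d9*4 + d2/4 + d7 = 117/2
  d11 = d1/3 = 5/3
Walk from origin (0, 0):
  seg 1: right by d3 = 4 → (4, 0)
  seg 2: down by d10 = 117/2 → (4, -117/2)
  seg 3: down by d1 = 5 → (4, -127/2)
  seg 4: left by d11 = 5/3 → (7/3, -127/2)
  seg 5: down by d4 = 9 → (7/3, -145/2)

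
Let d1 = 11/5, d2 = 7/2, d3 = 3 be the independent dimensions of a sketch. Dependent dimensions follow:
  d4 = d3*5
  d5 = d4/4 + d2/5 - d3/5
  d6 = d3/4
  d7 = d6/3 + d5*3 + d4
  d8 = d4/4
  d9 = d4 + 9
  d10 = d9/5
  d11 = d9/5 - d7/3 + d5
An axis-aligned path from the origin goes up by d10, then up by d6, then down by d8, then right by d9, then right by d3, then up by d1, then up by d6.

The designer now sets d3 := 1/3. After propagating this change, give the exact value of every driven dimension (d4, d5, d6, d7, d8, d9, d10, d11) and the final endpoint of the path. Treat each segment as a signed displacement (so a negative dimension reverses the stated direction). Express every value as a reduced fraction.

d4 = 5/3
d5 = 21/20
d6 = 1/12
d7 = 218/45
d8 = 5/12
d9 = 32/3
d10 = 32/15
d11 = 847/540
endpoint = (11, 49/12)

Apply edit: d3 := 1/3
  d4 = d3*5 = 5/3
  d5 = d4/4 + d2/5 - d3/5 = 21/20
  d6 = d3/4 = 1/12
  d7 = d6/3 + d5*3 + d4 = 218/45
  d8 = d4/4 = 5/12
  d9 = d4 + 9 = 32/3
  d10 = d9/5 = 32/15
  d11 = d9/5 - d7/3 + d5 = 847/540
Walk from origin (0, 0):
  seg 1: up by d10 = 32/15 → (0, 32/15)
  seg 2: up by d6 = 1/12 → (0, 133/60)
  seg 3: down by d8 = 5/12 → (0, 9/5)
  seg 4: right by d9 = 32/3 → (32/3, 9/5)
  seg 5: right by d3 = 1/3 → (11, 9/5)
  seg 6: up by d1 = 11/5 → (11, 4)
  seg 7: up by d6 = 1/12 → (11, 49/12)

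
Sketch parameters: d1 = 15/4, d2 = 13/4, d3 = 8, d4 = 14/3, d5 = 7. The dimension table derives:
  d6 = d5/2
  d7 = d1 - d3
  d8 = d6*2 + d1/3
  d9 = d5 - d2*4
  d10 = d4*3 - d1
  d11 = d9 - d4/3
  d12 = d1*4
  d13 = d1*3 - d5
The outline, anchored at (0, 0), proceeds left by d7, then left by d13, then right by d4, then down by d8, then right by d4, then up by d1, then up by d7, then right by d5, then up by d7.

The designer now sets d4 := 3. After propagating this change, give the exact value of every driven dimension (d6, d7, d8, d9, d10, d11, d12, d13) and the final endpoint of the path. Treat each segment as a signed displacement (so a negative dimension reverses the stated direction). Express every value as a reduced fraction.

Apply edit: d4 := 3
  d6 = d5/2 = 7/2
  d7 = d1 - d3 = -17/4
  d8 = d6*2 + d1/3 = 33/4
  d9 = d5 - d2*4 = -6
  d10 = d4*3 - d1 = 21/4
  d11 = d9 - d4/3 = -7
  d12 = d1*4 = 15
  d13 = d1*3 - d5 = 17/4
Walk from origin (0, 0):
  seg 1: left by d7 = -17/4 → (17/4, 0)
  seg 2: left by d13 = 17/4 → (0, 0)
  seg 3: right by d4 = 3 → (3, 0)
  seg 4: down by d8 = 33/4 → (3, -33/4)
  seg 5: right by d4 = 3 → (6, -33/4)
  seg 6: up by d1 = 15/4 → (6, -9/2)
  seg 7: up by d7 = -17/4 → (6, -35/4)
  seg 8: right by d5 = 7 → (13, -35/4)
  seg 9: up by d7 = -17/4 → (13, -13)

d6 = 7/2
d7 = -17/4
d8 = 33/4
d9 = -6
d10 = 21/4
d11 = -7
d12 = 15
d13 = 17/4
endpoint = (13, -13)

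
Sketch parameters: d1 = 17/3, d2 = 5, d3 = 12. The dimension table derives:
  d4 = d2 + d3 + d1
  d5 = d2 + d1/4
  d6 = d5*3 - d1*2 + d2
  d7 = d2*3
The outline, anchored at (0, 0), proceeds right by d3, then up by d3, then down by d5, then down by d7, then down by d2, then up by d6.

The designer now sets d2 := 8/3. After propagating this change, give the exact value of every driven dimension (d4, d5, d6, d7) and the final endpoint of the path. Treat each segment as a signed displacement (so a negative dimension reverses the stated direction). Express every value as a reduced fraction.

Apply edit: d2 := 8/3
  d4 = d2 + d3 + d1 = 61/3
  d5 = d2 + d1/4 = 49/12
  d6 = d5*3 - d1*2 + d2 = 43/12
  d7 = d2*3 = 8
Walk from origin (0, 0):
  seg 1: right by d3 = 12 → (12, 0)
  seg 2: up by d3 = 12 → (12, 12)
  seg 3: down by d5 = 49/12 → (12, 95/12)
  seg 4: down by d7 = 8 → (12, -1/12)
  seg 5: down by d2 = 8/3 → (12, -11/4)
  seg 6: up by d6 = 43/12 → (12, 5/6)

d4 = 61/3
d5 = 49/12
d6 = 43/12
d7 = 8
endpoint = (12, 5/6)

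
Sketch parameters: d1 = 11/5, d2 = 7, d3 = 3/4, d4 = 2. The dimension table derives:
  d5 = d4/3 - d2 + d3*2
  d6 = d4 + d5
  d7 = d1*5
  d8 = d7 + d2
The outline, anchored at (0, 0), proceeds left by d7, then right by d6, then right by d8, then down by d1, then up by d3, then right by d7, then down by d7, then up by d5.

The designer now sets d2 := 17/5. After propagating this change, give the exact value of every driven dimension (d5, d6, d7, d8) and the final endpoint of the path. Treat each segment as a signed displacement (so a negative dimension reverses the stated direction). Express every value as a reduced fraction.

d5 = -37/30
d6 = 23/30
d7 = 11
d8 = 72/5
endpoint = (91/6, -821/60)

Apply edit: d2 := 17/5
  d5 = d4/3 - d2 + d3*2 = -37/30
  d6 = d4 + d5 = 23/30
  d7 = d1*5 = 11
  d8 = d7 + d2 = 72/5
Walk from origin (0, 0):
  seg 1: left by d7 = 11 → (-11, 0)
  seg 2: right by d6 = 23/30 → (-307/30, 0)
  seg 3: right by d8 = 72/5 → (25/6, 0)
  seg 4: down by d1 = 11/5 → (25/6, -11/5)
  seg 5: up by d3 = 3/4 → (25/6, -29/20)
  seg 6: right by d7 = 11 → (91/6, -29/20)
  seg 7: down by d7 = 11 → (91/6, -249/20)
  seg 8: up by d5 = -37/30 → (91/6, -821/60)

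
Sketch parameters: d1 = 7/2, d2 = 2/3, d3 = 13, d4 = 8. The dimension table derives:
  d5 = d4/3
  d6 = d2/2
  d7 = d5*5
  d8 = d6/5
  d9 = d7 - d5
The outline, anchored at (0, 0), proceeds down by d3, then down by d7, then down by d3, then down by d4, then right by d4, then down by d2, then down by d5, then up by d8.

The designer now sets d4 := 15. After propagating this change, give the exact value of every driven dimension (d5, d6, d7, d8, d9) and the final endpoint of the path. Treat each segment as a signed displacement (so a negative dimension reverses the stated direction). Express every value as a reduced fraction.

d5 = 5
d6 = 1/3
d7 = 25
d8 = 1/15
d9 = 20
endpoint = (15, -358/5)

Apply edit: d4 := 15
  d5 = d4/3 = 5
  d6 = d2/2 = 1/3
  d7 = d5*5 = 25
  d8 = d6/5 = 1/15
  d9 = d7 - d5 = 20
Walk from origin (0, 0):
  seg 1: down by d3 = 13 → (0, -13)
  seg 2: down by d7 = 25 → (0, -38)
  seg 3: down by d3 = 13 → (0, -51)
  seg 4: down by d4 = 15 → (0, -66)
  seg 5: right by d4 = 15 → (15, -66)
  seg 6: down by d2 = 2/3 → (15, -200/3)
  seg 7: down by d5 = 5 → (15, -215/3)
  seg 8: up by d8 = 1/15 → (15, -358/5)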